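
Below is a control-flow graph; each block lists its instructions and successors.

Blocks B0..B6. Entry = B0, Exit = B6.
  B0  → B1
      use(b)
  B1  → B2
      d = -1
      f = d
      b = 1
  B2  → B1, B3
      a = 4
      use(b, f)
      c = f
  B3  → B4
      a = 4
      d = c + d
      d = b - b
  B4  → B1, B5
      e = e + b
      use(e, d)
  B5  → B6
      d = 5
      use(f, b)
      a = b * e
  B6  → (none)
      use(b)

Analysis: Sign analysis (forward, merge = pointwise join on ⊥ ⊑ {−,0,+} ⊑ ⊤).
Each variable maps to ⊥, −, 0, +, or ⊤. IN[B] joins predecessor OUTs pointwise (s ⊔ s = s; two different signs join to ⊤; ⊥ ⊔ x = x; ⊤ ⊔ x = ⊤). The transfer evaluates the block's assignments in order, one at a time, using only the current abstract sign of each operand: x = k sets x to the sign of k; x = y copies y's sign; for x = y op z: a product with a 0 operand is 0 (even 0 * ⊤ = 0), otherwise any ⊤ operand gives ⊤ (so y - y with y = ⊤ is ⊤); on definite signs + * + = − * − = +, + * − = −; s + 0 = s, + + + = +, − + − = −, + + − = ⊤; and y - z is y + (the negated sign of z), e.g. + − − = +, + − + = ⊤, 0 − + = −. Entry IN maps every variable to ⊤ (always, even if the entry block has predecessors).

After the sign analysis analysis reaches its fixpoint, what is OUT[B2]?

Answer: {a: +, b: +, c: -, d: -, e: ⊤, f: -}

Working:
Converged values:
  B0:   IN=(all ⊤)   OUT=(all ⊤)
  B1:   IN=(all ⊤)   OUT={b:+, d:-, f:-; rest ⊤}
  B2:   IN={b:+, d:-, f:-; rest ⊤}   OUT={a:+, b:+, c:-, d:-, f:-; rest ⊤}
  B3:   IN={a:+, b:+, c:-, d:-, f:-; rest ⊤}   OUT={a:+, b:+, c:-, f:-; rest ⊤}
  B4:   IN={a:+, b:+, c:-, f:-; rest ⊤}   OUT={a:+, b:+, c:-, f:-; rest ⊤}
  B5:   IN={a:+, b:+, c:-, f:-; rest ⊤}   OUT={b:+, c:-, d:+, f:-; rest ⊤}
  B6:   IN={b:+, c:-, d:+, f:-; rest ⊤}   OUT={b:+, c:-, d:+, f:-; rest ⊤}

Merge at B2: IN[B2] = OUT[B1] = {a: ⊤, b: +, c: ⊤, d: -, e: ⊤, f: -}
Applying B2's transfer function to that IN value gives OUT[B2] (row B2 above).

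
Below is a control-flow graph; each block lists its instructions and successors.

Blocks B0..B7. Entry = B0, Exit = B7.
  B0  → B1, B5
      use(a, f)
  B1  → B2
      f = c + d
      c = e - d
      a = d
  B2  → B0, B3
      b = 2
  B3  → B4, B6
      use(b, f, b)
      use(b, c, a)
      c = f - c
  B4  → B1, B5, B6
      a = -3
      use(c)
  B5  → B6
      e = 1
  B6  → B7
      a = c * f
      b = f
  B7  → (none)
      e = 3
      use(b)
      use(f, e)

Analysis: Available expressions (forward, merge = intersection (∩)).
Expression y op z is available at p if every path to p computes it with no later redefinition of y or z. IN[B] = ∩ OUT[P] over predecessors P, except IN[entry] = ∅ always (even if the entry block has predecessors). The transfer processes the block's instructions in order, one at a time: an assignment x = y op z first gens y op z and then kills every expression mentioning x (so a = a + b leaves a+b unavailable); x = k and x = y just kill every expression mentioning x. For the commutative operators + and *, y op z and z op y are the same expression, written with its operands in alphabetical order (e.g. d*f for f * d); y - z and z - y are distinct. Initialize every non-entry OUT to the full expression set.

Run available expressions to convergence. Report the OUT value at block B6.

Answer: {c*f}

Working:
Fixpoint table:
  B0: | IN={} | OUT={}
  B1: | IN={} | OUT={e-d}
  B2: | IN={e-d} | OUT={e-d}
  B3: | IN={e-d} | OUT={e-d}
  B4: | IN={e-d} | OUT={e-d}
  B5: | IN={} | OUT={}
  B6: | IN={} | OUT={c*f}
  B7: | IN={c*f} | OUT={c*f}

Merge at B6: IN[B6] = OUT[B3] ∩ OUT[B4] ∩ OUT[B5] = {}
Applying B6's transfer function to that IN value gives OUT[B6] (row B6 above).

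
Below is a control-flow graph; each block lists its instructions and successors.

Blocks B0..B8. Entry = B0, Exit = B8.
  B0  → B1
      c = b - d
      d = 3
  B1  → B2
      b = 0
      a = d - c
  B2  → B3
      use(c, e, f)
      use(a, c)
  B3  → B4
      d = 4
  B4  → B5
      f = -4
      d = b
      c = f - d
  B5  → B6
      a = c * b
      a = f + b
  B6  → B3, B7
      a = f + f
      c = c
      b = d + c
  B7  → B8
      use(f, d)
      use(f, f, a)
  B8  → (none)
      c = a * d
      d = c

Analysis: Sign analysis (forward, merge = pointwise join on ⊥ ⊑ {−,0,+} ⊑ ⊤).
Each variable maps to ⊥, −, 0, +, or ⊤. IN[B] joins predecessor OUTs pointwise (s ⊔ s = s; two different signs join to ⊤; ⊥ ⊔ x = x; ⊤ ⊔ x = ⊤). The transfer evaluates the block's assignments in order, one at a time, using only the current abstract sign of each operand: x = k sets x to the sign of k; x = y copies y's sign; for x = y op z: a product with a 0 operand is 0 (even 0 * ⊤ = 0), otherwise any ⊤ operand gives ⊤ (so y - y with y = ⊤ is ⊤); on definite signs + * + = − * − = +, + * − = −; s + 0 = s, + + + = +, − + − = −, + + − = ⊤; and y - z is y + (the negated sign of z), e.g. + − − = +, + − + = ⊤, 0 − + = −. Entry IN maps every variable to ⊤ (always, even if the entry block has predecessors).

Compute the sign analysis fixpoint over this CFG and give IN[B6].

Answer: {a: ⊤, b: ⊤, c: ⊤, d: ⊤, e: ⊤, f: -}

Derivation:
Converged values:
  B0:   IN=(all ⊤)   OUT={d:+; rest ⊤}
  B1:   IN={d:+; rest ⊤}   OUT={b:0, d:+; rest ⊤}
  B2:   IN={b:0, d:+; rest ⊤}   OUT={b:0, d:+; rest ⊤}
  B3:   IN=(all ⊤)   OUT={d:+; rest ⊤}
  B4:   IN={d:+; rest ⊤}   OUT={f:-; rest ⊤}
  B5:   IN={f:-; rest ⊤}   OUT={f:-; rest ⊤}
  B6:   IN={f:-; rest ⊤}   OUT={a:-, f:-; rest ⊤}
  B7:   IN={a:-, f:-; rest ⊤}   OUT={a:-, f:-; rest ⊤}
  B8:   IN={a:-, f:-; rest ⊤}   OUT={a:-, f:-; rest ⊤}

Merge at B6: IN[B6] = OUT[B5] = {a: ⊤, b: ⊤, c: ⊤, d: ⊤, e: ⊤, f: -}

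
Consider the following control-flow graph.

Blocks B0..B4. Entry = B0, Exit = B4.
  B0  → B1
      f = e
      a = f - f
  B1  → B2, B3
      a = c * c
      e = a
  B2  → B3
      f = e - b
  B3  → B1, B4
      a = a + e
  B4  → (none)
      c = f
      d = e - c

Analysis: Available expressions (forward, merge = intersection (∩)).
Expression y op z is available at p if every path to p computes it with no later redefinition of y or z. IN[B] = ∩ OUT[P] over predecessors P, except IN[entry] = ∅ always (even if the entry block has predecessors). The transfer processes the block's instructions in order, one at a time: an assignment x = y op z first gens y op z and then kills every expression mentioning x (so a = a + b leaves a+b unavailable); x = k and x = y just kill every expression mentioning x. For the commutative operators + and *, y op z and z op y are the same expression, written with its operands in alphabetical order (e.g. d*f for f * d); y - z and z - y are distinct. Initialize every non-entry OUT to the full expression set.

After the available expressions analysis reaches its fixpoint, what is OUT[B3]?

Converged values:
  B0:  IN={}  OUT={f-f}
  B1:  IN={}  OUT={c*c}
  B2:  IN={c*c}  OUT={c*c, e-b}
  B3:  IN={c*c}  OUT={c*c}
  B4:  IN={c*c}  OUT={e-c}

Merge at B3: IN[B3] = OUT[B1] ∩ OUT[B2] = {c*c}
Applying B3's transfer function to that IN value gives OUT[B3] (row B3 above).

Answer: {c*c}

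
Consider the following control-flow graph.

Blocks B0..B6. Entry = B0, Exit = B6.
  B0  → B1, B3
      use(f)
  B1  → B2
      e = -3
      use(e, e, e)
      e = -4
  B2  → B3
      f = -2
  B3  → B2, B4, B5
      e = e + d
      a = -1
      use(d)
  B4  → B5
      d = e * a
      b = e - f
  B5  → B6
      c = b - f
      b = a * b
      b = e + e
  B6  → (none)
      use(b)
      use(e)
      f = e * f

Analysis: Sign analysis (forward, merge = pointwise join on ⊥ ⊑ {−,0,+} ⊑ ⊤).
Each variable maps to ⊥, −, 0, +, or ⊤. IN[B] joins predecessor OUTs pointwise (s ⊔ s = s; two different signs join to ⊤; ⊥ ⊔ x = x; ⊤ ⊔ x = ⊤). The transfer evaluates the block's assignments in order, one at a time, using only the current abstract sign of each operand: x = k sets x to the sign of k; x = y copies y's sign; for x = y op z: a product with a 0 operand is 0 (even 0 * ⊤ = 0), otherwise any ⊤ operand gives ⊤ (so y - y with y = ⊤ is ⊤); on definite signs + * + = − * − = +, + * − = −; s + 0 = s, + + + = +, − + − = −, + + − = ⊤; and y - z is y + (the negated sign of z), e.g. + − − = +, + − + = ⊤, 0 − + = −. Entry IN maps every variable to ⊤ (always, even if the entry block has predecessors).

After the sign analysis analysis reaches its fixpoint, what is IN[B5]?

Answer: {a: -, b: ⊤, c: ⊤, d: ⊤, e: ⊤, f: ⊤}

Trace:
Fixpoint table:
  B0:  IN=(all ⊤)  OUT=(all ⊤)
  B1:  IN=(all ⊤)  OUT={e:-; rest ⊤}
  B2:  IN=(all ⊤)  OUT={f:-; rest ⊤}
  B3:  IN=(all ⊤)  OUT={a:-; rest ⊤}
  B4:  IN={a:-; rest ⊤}  OUT={a:-; rest ⊤}
  B5:  IN={a:-; rest ⊤}  OUT={a:-; rest ⊤}
  B6:  IN={a:-; rest ⊤}  OUT={a:-; rest ⊤}

Merge at B5: IN[B5] = OUT[B3] ⊔ OUT[B4] = {a: -, b: ⊤, c: ⊤, d: ⊤, e: ⊤, f: ⊤}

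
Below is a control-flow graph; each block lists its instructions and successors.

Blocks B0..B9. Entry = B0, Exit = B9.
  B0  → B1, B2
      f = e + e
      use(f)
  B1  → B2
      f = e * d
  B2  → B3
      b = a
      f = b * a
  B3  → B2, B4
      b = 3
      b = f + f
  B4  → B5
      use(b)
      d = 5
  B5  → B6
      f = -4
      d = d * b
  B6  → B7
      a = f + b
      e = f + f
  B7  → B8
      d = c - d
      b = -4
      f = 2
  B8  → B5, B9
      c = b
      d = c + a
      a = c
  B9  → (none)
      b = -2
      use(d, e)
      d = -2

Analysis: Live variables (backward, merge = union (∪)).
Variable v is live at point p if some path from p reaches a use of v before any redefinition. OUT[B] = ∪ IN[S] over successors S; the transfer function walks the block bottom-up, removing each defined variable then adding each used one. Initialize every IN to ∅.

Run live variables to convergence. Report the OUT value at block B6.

Per-block solution:
  B0:  IN={a, c, d, e}  OUT={a, c, d, e}
  B1:  IN={a, c, d, e}  OUT={a, c}
  B2:  IN={a, c}  OUT={a, c, f}
  B3:  IN={a, c, f}  OUT={a, b, c}
  B4:  IN={b, c}  OUT={b, c, d}
  B5:  IN={b, c, d}  OUT={b, c, d, f}
  B6:  IN={b, c, d, f}  OUT={a, c, d, e}
  B7:  IN={a, c, d, e}  OUT={a, b, e}
  B8:  IN={a, b, e}  OUT={b, c, d, e}
  B9:  IN={d, e}  OUT={}

Merge at B6: OUT[B6] = IN[B7] = {a, c, d, e}

Answer: {a, c, d, e}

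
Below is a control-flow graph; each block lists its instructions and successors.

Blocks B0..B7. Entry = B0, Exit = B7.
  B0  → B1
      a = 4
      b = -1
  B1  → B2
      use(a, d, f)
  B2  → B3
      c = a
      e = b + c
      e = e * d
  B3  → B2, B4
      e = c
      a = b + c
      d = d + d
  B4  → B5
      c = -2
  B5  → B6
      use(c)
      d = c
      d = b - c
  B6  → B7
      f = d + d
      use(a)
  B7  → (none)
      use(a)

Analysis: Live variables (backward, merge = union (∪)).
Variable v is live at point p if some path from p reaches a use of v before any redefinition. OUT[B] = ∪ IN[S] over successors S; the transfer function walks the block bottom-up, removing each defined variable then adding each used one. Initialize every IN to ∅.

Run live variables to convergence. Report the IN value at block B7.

Per-block solution:
  B0: | IN={d, f} | OUT={a, b, d, f}
  B1: | IN={a, b, d, f} | OUT={a, b, d}
  B2: | IN={a, b, d} | OUT={b, c, d}
  B3: | IN={b, c, d} | OUT={a, b, d}
  B4: | IN={a, b} | OUT={a, b, c}
  B5: | IN={a, b, c} | OUT={a, d}
  B6: | IN={a, d} | OUT={a}
  B7: | IN={a} | OUT={}

B7 is the boundary node: OUT[B7] = {}
Applying B7's transfer function to that OUT value gives IN[B7] (row B7 above).

Answer: {a}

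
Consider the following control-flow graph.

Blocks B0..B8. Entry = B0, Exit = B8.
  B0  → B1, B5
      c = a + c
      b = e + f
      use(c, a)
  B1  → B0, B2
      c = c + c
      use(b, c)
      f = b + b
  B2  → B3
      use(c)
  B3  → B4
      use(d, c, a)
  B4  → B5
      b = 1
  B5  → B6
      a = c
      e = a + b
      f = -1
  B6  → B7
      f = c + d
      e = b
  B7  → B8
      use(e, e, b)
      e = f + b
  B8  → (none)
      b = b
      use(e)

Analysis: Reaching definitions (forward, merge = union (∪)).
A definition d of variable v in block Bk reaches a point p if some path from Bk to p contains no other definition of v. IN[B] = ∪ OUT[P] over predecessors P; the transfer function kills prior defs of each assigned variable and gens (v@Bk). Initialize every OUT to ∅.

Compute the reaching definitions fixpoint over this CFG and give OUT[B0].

Answer: {b@B0, c@B0, f@B1}

Trace:
Converged values:
  B0: | IN={b@B0, c@B1, f@B1} | OUT={b@B0, c@B0, f@B1}
  B1: | IN={b@B0, c@B0, f@B1} | OUT={b@B0, c@B1, f@B1}
  B2: | IN={b@B0, c@B1, f@B1} | OUT={b@B0, c@B1, f@B1}
  B3: | IN={b@B0, c@B1, f@B1} | OUT={b@B0, c@B1, f@B1}
  B4: | IN={b@B0, c@B1, f@B1} | OUT={b@B4, c@B1, f@B1}
  B5: | IN={b@B0, b@B4, c@B0, c@B1, f@B1} | OUT={a@B5, b@B0, b@B4, c@B0, c@B1, e@B5, f@B5}
  B6: | IN={a@B5, b@B0, b@B4, c@B0, c@B1, e@B5, f@B5} | OUT={a@B5, b@B0, b@B4, c@B0, c@B1, e@B6, f@B6}
  B7: | IN={a@B5, b@B0, b@B4, c@B0, c@B1, e@B6, f@B6} | OUT={a@B5, b@B0, b@B4, c@B0, c@B1, e@B7, f@B6}
  B8: | IN={a@B5, b@B0, b@B4, c@B0, c@B1, e@B7, f@B6} | OUT={a@B5, b@B8, c@B0, c@B1, e@B7, f@B6}

Merge at B0 (entry node, so the boundary value {} is joined with the incoming edge(s)): IN[B0] = {} ⊔ OUT[B1] = {b@B0, c@B1, f@B1}
Applying B0's transfer function to that IN value gives OUT[B0] (row B0 above).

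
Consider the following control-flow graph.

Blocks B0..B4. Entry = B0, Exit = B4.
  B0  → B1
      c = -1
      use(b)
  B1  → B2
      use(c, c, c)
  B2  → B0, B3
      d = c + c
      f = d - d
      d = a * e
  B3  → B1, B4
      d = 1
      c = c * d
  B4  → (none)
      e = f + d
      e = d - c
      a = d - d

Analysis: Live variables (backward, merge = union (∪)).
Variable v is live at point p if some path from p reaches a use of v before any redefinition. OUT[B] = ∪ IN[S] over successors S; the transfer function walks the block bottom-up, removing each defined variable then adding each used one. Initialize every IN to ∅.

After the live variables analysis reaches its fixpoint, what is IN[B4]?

Answer: {c, d, f}

Trace:
Per-block solution:
  B0:  IN={a, b, e}  OUT={a, b, c, e}
  B1:  IN={a, b, c, e}  OUT={a, b, c, e}
  B2:  IN={a, b, c, e}  OUT={a, b, c, e, f}
  B3:  IN={a, b, c, e, f}  OUT={a, b, c, d, e, f}
  B4:  IN={c, d, f}  OUT={}

B4 is the boundary node: OUT[B4] = {}
Applying B4's transfer function to that OUT value gives IN[B4] (row B4 above).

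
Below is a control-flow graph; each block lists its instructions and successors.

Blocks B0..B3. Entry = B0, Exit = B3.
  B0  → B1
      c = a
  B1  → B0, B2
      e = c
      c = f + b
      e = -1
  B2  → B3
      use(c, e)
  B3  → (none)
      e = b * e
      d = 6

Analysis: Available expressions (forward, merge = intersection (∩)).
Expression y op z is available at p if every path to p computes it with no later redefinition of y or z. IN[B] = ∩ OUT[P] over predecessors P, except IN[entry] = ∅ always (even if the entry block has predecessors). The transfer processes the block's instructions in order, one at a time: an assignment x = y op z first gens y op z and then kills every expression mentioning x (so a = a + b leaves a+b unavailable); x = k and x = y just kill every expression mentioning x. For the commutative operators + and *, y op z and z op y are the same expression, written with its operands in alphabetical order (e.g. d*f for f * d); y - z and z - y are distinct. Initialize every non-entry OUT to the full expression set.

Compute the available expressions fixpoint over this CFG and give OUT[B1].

Per-block solution:
  B0:  IN={}  OUT={}
  B1:  IN={}  OUT={b+f}
  B2:  IN={b+f}  OUT={b+f}
  B3:  IN={b+f}  OUT={b+f}

Merge at B1: IN[B1] = OUT[B0] = {}
Applying B1's transfer function to that IN value gives OUT[B1] (row B1 above).

Answer: {b+f}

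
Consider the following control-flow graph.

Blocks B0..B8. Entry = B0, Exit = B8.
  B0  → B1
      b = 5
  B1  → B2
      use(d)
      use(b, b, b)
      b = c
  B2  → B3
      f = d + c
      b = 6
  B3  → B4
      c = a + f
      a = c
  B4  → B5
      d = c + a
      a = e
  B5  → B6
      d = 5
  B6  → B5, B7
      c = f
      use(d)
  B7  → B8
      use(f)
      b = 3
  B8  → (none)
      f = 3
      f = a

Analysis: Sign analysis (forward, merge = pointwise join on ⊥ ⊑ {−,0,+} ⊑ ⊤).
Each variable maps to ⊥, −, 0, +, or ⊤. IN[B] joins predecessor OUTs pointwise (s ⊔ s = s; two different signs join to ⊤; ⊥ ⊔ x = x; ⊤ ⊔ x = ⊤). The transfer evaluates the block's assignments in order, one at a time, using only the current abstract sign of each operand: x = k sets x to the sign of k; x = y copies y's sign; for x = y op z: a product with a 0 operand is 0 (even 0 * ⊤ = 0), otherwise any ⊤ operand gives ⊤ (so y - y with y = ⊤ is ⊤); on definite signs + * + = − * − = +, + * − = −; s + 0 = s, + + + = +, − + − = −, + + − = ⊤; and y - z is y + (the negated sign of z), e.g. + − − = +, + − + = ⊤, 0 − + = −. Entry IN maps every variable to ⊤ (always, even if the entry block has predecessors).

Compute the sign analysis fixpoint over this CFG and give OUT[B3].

Fixpoint table:
  B0: | IN=(all ⊤) | OUT={b:+; rest ⊤}
  B1: | IN={b:+; rest ⊤} | OUT=(all ⊤)
  B2: | IN=(all ⊤) | OUT={b:+; rest ⊤}
  B3: | IN={b:+; rest ⊤} | OUT={b:+; rest ⊤}
  B4: | IN={b:+; rest ⊤} | OUT={b:+; rest ⊤}
  B5: | IN={b:+; rest ⊤} | OUT={b:+, d:+; rest ⊤}
  B6: | IN={b:+, d:+; rest ⊤} | OUT={b:+, d:+; rest ⊤}
  B7: | IN={b:+, d:+; rest ⊤} | OUT={b:+, d:+; rest ⊤}
  B8: | IN={b:+, d:+; rest ⊤} | OUT={b:+, d:+; rest ⊤}

Merge at B3: IN[B3] = OUT[B2] = {a: ⊤, b: +, c: ⊤, d: ⊤, e: ⊤, f: ⊤}
Applying B3's transfer function to that IN value gives OUT[B3] (row B3 above).

Answer: {a: ⊤, b: +, c: ⊤, d: ⊤, e: ⊤, f: ⊤}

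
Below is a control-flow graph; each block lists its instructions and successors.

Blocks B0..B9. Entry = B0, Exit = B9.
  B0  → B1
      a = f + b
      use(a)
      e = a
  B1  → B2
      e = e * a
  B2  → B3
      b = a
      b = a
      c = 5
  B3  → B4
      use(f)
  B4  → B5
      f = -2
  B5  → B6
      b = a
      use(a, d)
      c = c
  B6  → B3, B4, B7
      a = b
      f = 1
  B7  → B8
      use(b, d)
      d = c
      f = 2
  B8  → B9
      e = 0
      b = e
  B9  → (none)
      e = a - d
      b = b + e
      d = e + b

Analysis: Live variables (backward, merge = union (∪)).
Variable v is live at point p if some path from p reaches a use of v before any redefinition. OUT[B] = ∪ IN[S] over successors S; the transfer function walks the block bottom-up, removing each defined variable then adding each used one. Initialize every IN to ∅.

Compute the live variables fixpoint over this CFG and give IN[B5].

Converged values:
  B0:   IN={b, d, f}   OUT={a, d, e, f}
  B1:   IN={a, d, e, f}   OUT={a, d, f}
  B2:   IN={a, d, f}   OUT={a, c, d, f}
  B3:   IN={a, c, d, f}   OUT={a, c, d}
  B4:   IN={a, c, d}   OUT={a, c, d}
  B5:   IN={a, c, d}   OUT={b, c, d}
  B6:   IN={b, c, d}   OUT={a, b, c, d, f}
  B7:   IN={a, b, c, d}   OUT={a, d}
  B8:   IN={a, d}   OUT={a, b, d}
  B9:   IN={a, b, d}   OUT={}

Merge at B5: OUT[B5] = IN[B6] = {b, c, d}
Applying B5's transfer function to that OUT value gives IN[B5] (row B5 above).

Answer: {a, c, d}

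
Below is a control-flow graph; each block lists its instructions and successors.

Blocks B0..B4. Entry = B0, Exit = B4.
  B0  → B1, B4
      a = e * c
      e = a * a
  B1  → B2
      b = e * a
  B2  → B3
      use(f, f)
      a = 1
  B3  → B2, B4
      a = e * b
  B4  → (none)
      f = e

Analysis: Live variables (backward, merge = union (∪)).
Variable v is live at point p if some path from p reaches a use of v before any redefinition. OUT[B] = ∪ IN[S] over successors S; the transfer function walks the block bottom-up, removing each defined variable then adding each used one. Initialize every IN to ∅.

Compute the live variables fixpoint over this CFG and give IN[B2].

Answer: {b, e, f}

Derivation:
Converged values:
  B0: | IN={c, e, f} | OUT={a, e, f}
  B1: | IN={a, e, f} | OUT={b, e, f}
  B2: | IN={b, e, f} | OUT={b, e, f}
  B3: | IN={b, e, f} | OUT={b, e, f}
  B4: | IN={e} | OUT={}

Merge at B2: OUT[B2] = IN[B3] = {b, e, f}
Applying B2's transfer function to that OUT value gives IN[B2] (row B2 above).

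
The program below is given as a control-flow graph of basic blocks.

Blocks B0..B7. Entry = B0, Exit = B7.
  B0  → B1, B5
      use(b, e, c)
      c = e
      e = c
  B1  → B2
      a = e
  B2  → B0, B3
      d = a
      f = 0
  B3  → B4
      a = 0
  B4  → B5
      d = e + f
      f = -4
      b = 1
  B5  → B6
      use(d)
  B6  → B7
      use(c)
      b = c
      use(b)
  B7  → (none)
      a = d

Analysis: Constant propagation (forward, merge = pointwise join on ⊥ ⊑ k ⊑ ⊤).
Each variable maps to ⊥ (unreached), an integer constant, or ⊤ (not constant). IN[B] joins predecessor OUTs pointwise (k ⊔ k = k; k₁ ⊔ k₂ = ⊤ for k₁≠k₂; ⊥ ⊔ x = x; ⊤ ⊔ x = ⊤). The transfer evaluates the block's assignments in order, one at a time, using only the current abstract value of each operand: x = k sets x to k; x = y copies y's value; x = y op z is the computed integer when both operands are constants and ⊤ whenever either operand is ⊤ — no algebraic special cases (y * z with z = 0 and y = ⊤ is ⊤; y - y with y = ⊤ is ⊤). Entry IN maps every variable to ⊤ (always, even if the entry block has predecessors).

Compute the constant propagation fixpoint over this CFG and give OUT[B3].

Answer: {a: 0, b: ⊤, c: ⊤, d: ⊤, e: ⊤, f: 0}

Trace:
Per-block solution:
  B0:  IN=(all ⊤)  OUT=(all ⊤)
  B1:  IN=(all ⊤)  OUT=(all ⊤)
  B2:  IN=(all ⊤)  OUT={f:0; rest ⊤}
  B3:  IN={f:0; rest ⊤}  OUT={a:0, f:0; rest ⊤}
  B4:  IN={a:0, f:0; rest ⊤}  OUT={a:0, b:1, f:-4; rest ⊤}
  B5:  IN=(all ⊤)  OUT=(all ⊤)
  B6:  IN=(all ⊤)  OUT=(all ⊤)
  B7:  IN=(all ⊤)  OUT=(all ⊤)

Merge at B3: IN[B3] = OUT[B2] = {a: ⊤, b: ⊤, c: ⊤, d: ⊤, e: ⊤, f: 0}
Applying B3's transfer function to that IN value gives OUT[B3] (row B3 above).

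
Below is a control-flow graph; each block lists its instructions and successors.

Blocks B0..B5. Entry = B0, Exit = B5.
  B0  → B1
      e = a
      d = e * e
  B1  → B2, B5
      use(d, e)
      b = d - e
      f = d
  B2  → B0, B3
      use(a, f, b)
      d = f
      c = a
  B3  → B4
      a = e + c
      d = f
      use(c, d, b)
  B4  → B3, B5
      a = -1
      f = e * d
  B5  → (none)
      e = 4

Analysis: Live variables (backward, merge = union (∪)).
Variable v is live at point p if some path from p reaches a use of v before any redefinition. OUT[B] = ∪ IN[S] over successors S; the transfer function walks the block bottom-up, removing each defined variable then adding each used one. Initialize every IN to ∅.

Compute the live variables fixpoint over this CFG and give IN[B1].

Answer: {a, d, e}

Trace:
Per-block solution:
  B0:   IN={a}   OUT={a, d, e}
  B1:   IN={a, d, e}   OUT={a, b, e, f}
  B2:   IN={a, b, e, f}   OUT={a, b, c, e, f}
  B3:   IN={b, c, e, f}   OUT={b, c, d, e}
  B4:   IN={b, c, d, e}   OUT={b, c, e, f}
  B5:   IN={}   OUT={}

Merge at B1: OUT[B1] = IN[B2] ⊔ IN[B5] = {a, b, e, f}
Applying B1's transfer function to that OUT value gives IN[B1] (row B1 above).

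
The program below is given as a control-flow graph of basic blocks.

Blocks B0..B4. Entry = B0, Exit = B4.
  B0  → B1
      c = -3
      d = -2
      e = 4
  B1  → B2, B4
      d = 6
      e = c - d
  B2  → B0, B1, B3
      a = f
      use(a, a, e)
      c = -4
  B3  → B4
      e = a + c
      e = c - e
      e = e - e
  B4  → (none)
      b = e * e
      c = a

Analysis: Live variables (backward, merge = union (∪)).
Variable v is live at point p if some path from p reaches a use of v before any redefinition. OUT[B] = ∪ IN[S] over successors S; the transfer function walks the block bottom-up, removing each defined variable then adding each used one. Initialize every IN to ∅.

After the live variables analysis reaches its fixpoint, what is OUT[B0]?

Fixpoint table:
  B0:   IN={a, f}   OUT={a, c, f}
  B1:   IN={a, c, f}   OUT={a, e, f}
  B2:   IN={e, f}   OUT={a, c, f}
  B3:   IN={a, c}   OUT={a, e}
  B4:   IN={a, e}   OUT={}

Merge at B0: OUT[B0] = IN[B1] = {a, c, f}

Answer: {a, c, f}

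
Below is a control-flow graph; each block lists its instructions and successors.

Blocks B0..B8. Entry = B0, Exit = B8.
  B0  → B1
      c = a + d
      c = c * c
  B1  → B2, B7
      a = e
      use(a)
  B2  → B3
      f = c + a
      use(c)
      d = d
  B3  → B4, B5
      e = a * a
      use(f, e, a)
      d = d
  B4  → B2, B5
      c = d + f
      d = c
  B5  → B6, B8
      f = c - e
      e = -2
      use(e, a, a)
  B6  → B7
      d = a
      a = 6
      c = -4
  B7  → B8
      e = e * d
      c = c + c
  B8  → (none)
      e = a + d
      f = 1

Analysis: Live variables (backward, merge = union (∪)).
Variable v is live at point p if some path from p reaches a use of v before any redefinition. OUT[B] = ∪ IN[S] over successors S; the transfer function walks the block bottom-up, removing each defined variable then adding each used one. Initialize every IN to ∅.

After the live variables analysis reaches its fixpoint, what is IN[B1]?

Answer: {c, d, e}

Working:
Converged values:
  B0:   IN={a, d, e}   OUT={c, d, e}
  B1:   IN={c, d, e}   OUT={a, c, d, e}
  B2:   IN={a, c, d}   OUT={a, c, d, f}
  B3:   IN={a, c, d, f}   OUT={a, c, d, e, f}
  B4:   IN={a, d, e, f}   OUT={a, c, d, e}
  B5:   IN={a, c, d, e}   OUT={a, d, e}
  B6:   IN={a, e}   OUT={a, c, d, e}
  B7:   IN={a, c, d, e}   OUT={a, d}
  B8:   IN={a, d}   OUT={}

Merge at B1: OUT[B1] = IN[B2] ⊔ IN[B7] = {a, c, d, e}
Applying B1's transfer function to that OUT value gives IN[B1] (row B1 above).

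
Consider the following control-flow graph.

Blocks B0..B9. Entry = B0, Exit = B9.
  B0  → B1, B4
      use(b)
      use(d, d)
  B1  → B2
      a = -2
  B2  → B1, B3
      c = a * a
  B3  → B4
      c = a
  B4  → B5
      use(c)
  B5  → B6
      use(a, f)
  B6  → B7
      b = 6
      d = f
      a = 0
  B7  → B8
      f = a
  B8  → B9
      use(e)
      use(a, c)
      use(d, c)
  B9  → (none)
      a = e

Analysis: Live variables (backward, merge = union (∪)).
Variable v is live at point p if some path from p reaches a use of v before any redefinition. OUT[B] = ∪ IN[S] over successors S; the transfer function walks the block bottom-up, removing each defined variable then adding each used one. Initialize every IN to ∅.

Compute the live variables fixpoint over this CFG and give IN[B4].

Answer: {a, c, e, f}

Derivation:
Converged values:
  B0:  IN={a, b, c, d, e, f}  OUT={a, c, e, f}
  B1:  IN={e, f}  OUT={a, e, f}
  B2:  IN={a, e, f}  OUT={a, e, f}
  B3:  IN={a, e, f}  OUT={a, c, e, f}
  B4:  IN={a, c, e, f}  OUT={a, c, e, f}
  B5:  IN={a, c, e, f}  OUT={c, e, f}
  B6:  IN={c, e, f}  OUT={a, c, d, e}
  B7:  IN={a, c, d, e}  OUT={a, c, d, e}
  B8:  IN={a, c, d, e}  OUT={e}
  B9:  IN={e}  OUT={}

Merge at B4: OUT[B4] = IN[B5] = {a, c, e, f}
Applying B4's transfer function to that OUT value gives IN[B4] (row B4 above).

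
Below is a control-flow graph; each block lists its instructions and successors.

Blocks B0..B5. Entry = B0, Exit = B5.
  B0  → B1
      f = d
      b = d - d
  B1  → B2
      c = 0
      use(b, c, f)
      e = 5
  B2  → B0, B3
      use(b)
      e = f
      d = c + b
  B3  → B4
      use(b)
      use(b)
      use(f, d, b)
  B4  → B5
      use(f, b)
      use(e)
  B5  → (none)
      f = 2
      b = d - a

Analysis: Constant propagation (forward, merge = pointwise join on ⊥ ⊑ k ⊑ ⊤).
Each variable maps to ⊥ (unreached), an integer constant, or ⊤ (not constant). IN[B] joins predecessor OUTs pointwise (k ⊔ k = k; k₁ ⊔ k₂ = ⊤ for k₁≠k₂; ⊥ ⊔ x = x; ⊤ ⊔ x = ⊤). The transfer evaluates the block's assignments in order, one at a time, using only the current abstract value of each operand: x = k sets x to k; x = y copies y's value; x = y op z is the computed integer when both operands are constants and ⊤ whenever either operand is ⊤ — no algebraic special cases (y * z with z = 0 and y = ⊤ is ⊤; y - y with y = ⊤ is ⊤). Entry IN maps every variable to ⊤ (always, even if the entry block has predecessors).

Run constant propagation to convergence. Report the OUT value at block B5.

Answer: {a: ⊤, b: ⊤, c: 0, d: ⊤, e: ⊤, f: 2}

Derivation:
Fixpoint table:
  B0: | IN=(all ⊤) | OUT=(all ⊤)
  B1: | IN=(all ⊤) | OUT={c:0, e:5; rest ⊤}
  B2: | IN={c:0, e:5; rest ⊤} | OUT={c:0; rest ⊤}
  B3: | IN={c:0; rest ⊤} | OUT={c:0; rest ⊤}
  B4: | IN={c:0; rest ⊤} | OUT={c:0; rest ⊤}
  B5: | IN={c:0; rest ⊤} | OUT={c:0, f:2; rest ⊤}

Merge at B5: IN[B5] = OUT[B4] = {a: ⊤, b: ⊤, c: 0, d: ⊤, e: ⊤, f: ⊤}
Applying B5's transfer function to that IN value gives OUT[B5] (row B5 above).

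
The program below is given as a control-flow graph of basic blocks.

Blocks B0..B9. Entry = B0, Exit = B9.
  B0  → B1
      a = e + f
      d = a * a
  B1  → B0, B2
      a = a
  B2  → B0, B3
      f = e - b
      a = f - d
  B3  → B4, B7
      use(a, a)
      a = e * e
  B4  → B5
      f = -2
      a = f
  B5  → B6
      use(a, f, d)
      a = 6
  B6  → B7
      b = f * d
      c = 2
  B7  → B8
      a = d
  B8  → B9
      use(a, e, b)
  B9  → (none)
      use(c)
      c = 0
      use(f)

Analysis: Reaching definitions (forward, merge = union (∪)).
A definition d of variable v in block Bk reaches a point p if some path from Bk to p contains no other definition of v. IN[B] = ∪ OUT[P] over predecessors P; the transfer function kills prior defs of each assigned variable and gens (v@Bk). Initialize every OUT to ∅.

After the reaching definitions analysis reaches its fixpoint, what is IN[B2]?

Answer: {a@B1, d@B0, f@B2}

Trace:
Converged values:
  B0:  IN={a@B1, a@B2, d@B0, f@B2}  OUT={a@B0, d@B0, f@B2}
  B1:  IN={a@B0, d@B0, f@B2}  OUT={a@B1, d@B0, f@B2}
  B2:  IN={a@B1, d@B0, f@B2}  OUT={a@B2, d@B0, f@B2}
  B3:  IN={a@B2, d@B0, f@B2}  OUT={a@B3, d@B0, f@B2}
  B4:  IN={a@B3, d@B0, f@B2}  OUT={a@B4, d@B0, f@B4}
  B5:  IN={a@B4, d@B0, f@B4}  OUT={a@B5, d@B0, f@B4}
  B6:  IN={a@B5, d@B0, f@B4}  OUT={a@B5, b@B6, c@B6, d@B0, f@B4}
  B7:  IN={a@B3, a@B5, b@B6, c@B6, d@B0, f@B2, f@B4}  OUT={a@B7, b@B6, c@B6, d@B0, f@B2, f@B4}
  B8:  IN={a@B7, b@B6, c@B6, d@B0, f@B2, f@B4}  OUT={a@B7, b@B6, c@B6, d@B0, f@B2, f@B4}
  B9:  IN={a@B7, b@B6, c@B6, d@B0, f@B2, f@B4}  OUT={a@B7, b@B6, c@B9, d@B0, f@B2, f@B4}

Merge at B2: IN[B2] = OUT[B1] = {a@B1, d@B0, f@B2}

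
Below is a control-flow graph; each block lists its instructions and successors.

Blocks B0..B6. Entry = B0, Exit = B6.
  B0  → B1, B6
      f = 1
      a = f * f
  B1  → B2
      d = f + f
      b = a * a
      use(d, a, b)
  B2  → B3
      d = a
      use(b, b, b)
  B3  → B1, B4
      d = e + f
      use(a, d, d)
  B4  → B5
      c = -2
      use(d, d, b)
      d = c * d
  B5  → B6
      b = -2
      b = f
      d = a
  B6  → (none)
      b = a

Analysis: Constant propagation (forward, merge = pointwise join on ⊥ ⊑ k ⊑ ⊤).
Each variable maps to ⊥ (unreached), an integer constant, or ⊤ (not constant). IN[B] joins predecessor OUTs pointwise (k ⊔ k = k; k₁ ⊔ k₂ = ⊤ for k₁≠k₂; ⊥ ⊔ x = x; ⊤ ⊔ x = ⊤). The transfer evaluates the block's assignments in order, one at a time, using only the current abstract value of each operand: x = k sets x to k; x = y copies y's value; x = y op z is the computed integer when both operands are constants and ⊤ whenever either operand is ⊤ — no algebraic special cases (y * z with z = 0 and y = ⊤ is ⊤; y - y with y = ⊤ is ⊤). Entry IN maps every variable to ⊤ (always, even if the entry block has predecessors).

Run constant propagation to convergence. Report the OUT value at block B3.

Per-block solution:
  B0: | IN=(all ⊤) | OUT={a:1, f:1; rest ⊤}
  B1: | IN={a:1, f:1; rest ⊤} | OUT={a:1, b:1, d:2, f:1; rest ⊤}
  B2: | IN={a:1, b:1, d:2, f:1; rest ⊤} | OUT={a:1, b:1, d:1, f:1; rest ⊤}
  B3: | IN={a:1, b:1, d:1, f:1; rest ⊤} | OUT={a:1, b:1, f:1; rest ⊤}
  B4: | IN={a:1, b:1, f:1; rest ⊤} | OUT={a:1, b:1, c:-2, f:1; rest ⊤}
  B5: | IN={a:1, b:1, c:-2, f:1; rest ⊤} | OUT={a:1, b:1, c:-2, d:1, f:1; rest ⊤}
  B6: | IN={a:1, f:1; rest ⊤} | OUT={a:1, b:1, f:1; rest ⊤}

Merge at B3: IN[B3] = OUT[B2] = {a: 1, b: 1, c: ⊤, d: 1, e: ⊤, f: 1}
Applying B3's transfer function to that IN value gives OUT[B3] (row B3 above).

Answer: {a: 1, b: 1, c: ⊤, d: ⊤, e: ⊤, f: 1}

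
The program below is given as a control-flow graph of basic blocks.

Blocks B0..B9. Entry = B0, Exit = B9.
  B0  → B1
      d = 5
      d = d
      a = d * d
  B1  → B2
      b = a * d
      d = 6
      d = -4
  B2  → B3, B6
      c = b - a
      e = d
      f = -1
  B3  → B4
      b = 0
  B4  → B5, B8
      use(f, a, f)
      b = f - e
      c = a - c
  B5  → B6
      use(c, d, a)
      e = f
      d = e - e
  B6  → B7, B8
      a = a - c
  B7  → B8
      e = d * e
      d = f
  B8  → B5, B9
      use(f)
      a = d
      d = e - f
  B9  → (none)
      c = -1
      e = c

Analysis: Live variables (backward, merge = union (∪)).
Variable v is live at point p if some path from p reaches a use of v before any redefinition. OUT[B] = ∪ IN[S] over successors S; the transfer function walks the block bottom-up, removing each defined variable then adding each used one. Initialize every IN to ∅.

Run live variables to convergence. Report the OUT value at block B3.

Answer: {a, c, d, e, f}

Working:
Converged values:
  B0:  IN={}  OUT={a, d}
  B1:  IN={a, d}  OUT={a, b, d}
  B2:  IN={a, b, d}  OUT={a, c, d, e, f}
  B3:  IN={a, c, d, e, f}  OUT={a, c, d, e, f}
  B4:  IN={a, c, d, e, f}  OUT={a, c, d, e, f}
  B5:  IN={a, c, d, f}  OUT={a, c, d, e, f}
  B6:  IN={a, c, d, e, f}  OUT={c, d, e, f}
  B7:  IN={c, d, e, f}  OUT={c, d, e, f}
  B8:  IN={c, d, e, f}  OUT={a, c, d, f}
  B9:  IN={}  OUT={}

Merge at B3: OUT[B3] = IN[B4] = {a, c, d, e, f}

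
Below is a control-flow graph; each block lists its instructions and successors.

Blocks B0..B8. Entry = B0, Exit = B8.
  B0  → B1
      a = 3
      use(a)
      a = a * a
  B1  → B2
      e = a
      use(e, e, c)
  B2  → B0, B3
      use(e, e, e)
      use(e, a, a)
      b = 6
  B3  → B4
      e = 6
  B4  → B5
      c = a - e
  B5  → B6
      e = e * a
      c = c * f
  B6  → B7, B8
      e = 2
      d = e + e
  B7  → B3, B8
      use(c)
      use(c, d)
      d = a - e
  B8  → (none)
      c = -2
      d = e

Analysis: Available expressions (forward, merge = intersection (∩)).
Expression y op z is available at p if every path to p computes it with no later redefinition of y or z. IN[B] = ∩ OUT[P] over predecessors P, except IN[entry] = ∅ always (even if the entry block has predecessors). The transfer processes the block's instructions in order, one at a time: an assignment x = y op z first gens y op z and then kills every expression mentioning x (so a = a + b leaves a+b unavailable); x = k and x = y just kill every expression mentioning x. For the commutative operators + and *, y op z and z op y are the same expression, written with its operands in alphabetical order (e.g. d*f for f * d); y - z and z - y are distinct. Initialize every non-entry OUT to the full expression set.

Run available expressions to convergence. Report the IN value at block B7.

Answer: {e+e}

Derivation:
Fixpoint table:
  B0:  IN={}  OUT={}
  B1:  IN={}  OUT={}
  B2:  IN={}  OUT={}
  B3:  IN={}  OUT={}
  B4:  IN={}  OUT={a-e}
  B5:  IN={a-e}  OUT={}
  B6:  IN={}  OUT={e+e}
  B7:  IN={e+e}  OUT={a-e, e+e}
  B8:  IN={e+e}  OUT={e+e}

Merge at B7: IN[B7] = OUT[B6] = {e+e}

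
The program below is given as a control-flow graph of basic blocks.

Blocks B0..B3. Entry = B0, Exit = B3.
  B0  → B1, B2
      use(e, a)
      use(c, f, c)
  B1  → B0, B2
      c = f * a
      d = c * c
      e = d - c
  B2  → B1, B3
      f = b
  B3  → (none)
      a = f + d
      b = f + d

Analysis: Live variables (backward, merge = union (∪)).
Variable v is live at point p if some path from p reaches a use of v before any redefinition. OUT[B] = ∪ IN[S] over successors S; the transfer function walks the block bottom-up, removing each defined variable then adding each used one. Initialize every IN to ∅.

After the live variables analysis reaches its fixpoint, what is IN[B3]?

Answer: {d, f}

Trace:
Converged values:
  B0:   IN={a, b, c, d, e, f}   OUT={a, b, d, f}
  B1:   IN={a, b, f}   OUT={a, b, c, d, e, f}
  B2:   IN={a, b, d}   OUT={a, b, d, f}
  B3:   IN={d, f}   OUT={}

B3 is the boundary node: OUT[B3] = {}
Applying B3's transfer function to that OUT value gives IN[B3] (row B3 above).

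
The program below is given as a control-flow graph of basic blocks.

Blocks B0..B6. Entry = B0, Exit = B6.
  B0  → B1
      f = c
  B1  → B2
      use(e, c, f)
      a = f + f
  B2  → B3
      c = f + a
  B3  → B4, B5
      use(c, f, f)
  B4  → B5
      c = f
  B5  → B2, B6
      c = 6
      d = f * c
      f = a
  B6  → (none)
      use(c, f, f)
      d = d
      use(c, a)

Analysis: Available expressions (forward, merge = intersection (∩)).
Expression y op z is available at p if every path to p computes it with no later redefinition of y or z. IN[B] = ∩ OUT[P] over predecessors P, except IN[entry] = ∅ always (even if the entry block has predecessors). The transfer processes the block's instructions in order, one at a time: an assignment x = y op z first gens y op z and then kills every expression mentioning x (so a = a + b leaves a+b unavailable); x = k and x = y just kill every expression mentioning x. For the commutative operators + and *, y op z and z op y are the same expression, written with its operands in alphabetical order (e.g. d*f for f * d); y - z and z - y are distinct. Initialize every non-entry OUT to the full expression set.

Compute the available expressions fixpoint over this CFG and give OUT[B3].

Converged values:
  B0: | IN={} | OUT={}
  B1: | IN={} | OUT={f+f}
  B2: | IN={} | OUT={a+f}
  B3: | IN={a+f} | OUT={a+f}
  B4: | IN={a+f} | OUT={a+f}
  B5: | IN={a+f} | OUT={}
  B6: | IN={} | OUT={}

Merge at B3: IN[B3] = OUT[B2] = {a+f}
Applying B3's transfer function to that IN value gives OUT[B3] (row B3 above).

Answer: {a+f}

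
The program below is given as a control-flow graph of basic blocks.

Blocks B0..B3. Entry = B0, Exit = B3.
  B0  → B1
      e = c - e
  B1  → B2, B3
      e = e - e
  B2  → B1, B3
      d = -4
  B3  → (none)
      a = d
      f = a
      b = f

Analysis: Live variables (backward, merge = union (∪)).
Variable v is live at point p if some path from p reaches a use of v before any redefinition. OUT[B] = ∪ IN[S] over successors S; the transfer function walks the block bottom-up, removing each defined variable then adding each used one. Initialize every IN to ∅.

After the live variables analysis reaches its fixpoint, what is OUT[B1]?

Answer: {d, e}

Derivation:
Per-block solution:
  B0:   IN={c, d, e}   OUT={d, e}
  B1:   IN={d, e}   OUT={d, e}
  B2:   IN={e}   OUT={d, e}
  B3:   IN={d}   OUT={}

Merge at B1: OUT[B1] = IN[B2] ⊔ IN[B3] = {d, e}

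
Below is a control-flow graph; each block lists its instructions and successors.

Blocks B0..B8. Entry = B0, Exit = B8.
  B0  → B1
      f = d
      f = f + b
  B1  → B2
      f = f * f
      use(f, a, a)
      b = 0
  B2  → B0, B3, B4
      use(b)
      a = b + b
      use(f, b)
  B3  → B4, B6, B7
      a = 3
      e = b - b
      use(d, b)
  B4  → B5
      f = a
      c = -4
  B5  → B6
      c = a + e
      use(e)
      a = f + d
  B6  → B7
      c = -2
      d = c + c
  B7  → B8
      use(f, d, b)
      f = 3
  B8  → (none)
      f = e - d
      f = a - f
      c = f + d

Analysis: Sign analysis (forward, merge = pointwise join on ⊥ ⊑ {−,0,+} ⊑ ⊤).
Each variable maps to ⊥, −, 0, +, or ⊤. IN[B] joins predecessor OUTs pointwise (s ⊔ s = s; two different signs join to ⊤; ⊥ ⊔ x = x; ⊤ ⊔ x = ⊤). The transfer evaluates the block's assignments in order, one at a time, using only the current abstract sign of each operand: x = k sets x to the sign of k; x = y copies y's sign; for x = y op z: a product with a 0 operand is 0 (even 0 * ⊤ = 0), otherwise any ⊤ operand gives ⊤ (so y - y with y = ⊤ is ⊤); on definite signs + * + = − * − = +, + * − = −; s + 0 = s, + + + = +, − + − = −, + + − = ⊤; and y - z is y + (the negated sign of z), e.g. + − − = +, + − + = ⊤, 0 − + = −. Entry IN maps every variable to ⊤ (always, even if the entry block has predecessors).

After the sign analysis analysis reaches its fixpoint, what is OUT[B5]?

Converged values:
  B0: | IN=(all ⊤) | OUT=(all ⊤)
  B1: | IN=(all ⊤) | OUT={b:0; rest ⊤}
  B2: | IN={b:0; rest ⊤} | OUT={a:0, b:0; rest ⊤}
  B3: | IN={a:0, b:0; rest ⊤} | OUT={a:+, b:0, e:0; rest ⊤}
  B4: | IN={b:0; rest ⊤} | OUT={b:0, c:-; rest ⊤}
  B5: | IN={b:0, c:-; rest ⊤} | OUT={b:0; rest ⊤}
  B6: | IN={b:0; rest ⊤} | OUT={b:0, c:-, d:-; rest ⊤}
  B7: | IN={b:0; rest ⊤} | OUT={b:0, f:+; rest ⊤}
  B8: | IN={b:0, f:+; rest ⊤} | OUT={b:0; rest ⊤}

Merge at B5: IN[B5] = OUT[B4] = {a: ⊤, b: 0, c: -, d: ⊤, e: ⊤, f: ⊤}
Applying B5's transfer function to that IN value gives OUT[B5] (row B5 above).

Answer: {a: ⊤, b: 0, c: ⊤, d: ⊤, e: ⊤, f: ⊤}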